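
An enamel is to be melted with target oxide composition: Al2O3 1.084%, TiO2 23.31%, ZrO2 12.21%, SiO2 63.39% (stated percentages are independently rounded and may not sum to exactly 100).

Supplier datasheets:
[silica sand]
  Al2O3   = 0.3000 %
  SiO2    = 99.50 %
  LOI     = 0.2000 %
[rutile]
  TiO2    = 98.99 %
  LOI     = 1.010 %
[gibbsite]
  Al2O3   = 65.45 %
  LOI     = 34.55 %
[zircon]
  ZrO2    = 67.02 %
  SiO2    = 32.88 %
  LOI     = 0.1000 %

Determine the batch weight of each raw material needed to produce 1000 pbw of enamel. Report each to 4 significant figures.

Full precision is maintained at all times — intermediates are printed, rounded to 4 significant digits, on the page; exactly one rounding goes into every reported figure. All derived quantities are re-derived starting from the weights on 1000 pbw of glass at full float precision (yield, LOI, glass mass, totals, four oxide percentages) as written in either problem or answer.
Target oxide masses per 1000 pbw enamel:
  Al2O3: 1.084% × 1000 = 10.84 pbw
  TiO2: 23.31% × 1000 = 233.1 pbw
  ZrO2: 12.21% × 1000 = 122.1 pbw
  SiO2: 63.39% × 1000 = 633.9 pbw
Mass-balance tally per oxide applying the batch weights above, on the stated basis (each sum matches its target mass exact up to rounding of places):
  Al2O3: 576.9·0.003000 + 13.92·0.6545 = 10.84 pbw (target 10.84 pbw)
  TiO2: 235.5·0.9899 = 233.1 pbw (target 233.1 pbw)
  ZrO2: 182.2·0.6702 = 122.1 pbw (target 122.1 pbw)
  SiO2: 576.9·0.9950 + 182.2·0.3288 = 633.9 pbw (target 633.9 pbw)
Glass-mass sanity pass: the batch minus its LOI: 1000 pbw (summing oxide targets gives 999.9 pbw; with the basis standing at 1000 pbw — gaps are rounding artifacts).
Batch grand total — Σ batch = 1009 pbw; ignition loss, Σ(batch × LOI) = 8.524 pbw; yield: glass divided by total = 99.15%.

Batch per 1000 pbw enamel:
  silica sand: 576.9 pbw
  rutile: 235.5 pbw
  gibbsite: 13.92 pbw
  zircon: 182.2 pbw
Total batch = 1009 pbw; LOI loss = 8.524 pbw; yield = 99.15%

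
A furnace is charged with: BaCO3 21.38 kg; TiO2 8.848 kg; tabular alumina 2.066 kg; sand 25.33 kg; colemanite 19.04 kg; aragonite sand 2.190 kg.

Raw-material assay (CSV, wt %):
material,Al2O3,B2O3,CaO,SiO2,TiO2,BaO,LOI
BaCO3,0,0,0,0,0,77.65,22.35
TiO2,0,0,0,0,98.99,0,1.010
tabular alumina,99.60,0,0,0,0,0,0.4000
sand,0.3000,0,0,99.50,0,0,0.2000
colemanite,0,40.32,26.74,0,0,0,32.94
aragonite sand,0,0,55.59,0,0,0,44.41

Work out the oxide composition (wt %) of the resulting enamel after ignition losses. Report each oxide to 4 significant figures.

Glass mass = 66.68 kg (batch 78.85 − LOI 12.17).
Composition: Al2O3 3.200%, B2O3 11.51%, CaO 9.461%, SiO2 37.80%, TiO2 13.13%, BaO 24.90%

Each numeric step maintains full precision at every stage; in-progress results appear, with 4-significant-figure rounding, alongside each step — every reported number sees exactly one rounding — all derived quantities, which include the yield, net glass mass, the totals, six oxide percentages, LOI, are re-derived at full precision, as set out in question or answer, from the batch weights at 66.68 kg of glass.
Per-oxide mass from batch:
  Al2O3: 2.066·0.9960 + 25.33·0.003000 = 2.134 kg
  B2O3: 19.04·0.4032 = 7.677 kg
  CaO: 19.04·0.2674 + 2.190·0.5559 = 6.309 kg
  SiO2: 25.33·0.9950 = 25.20 kg
  TiO2: 8.848·0.9899 = 8.759 kg
  BaO: 21.38·0.7765 = 16.60 kg
LOI: 21.38·0.2235 + 8.848·0.01010 + 2.066·0.004000 + 25.33·0.002000 + 19.04·0.3294 + 2.190·0.4441 = 12.17 kg
batch − LOI leaves glass = 78.85 − 12.17 = 66.68 kg (matching Σ of the oxides)
wt %: oxide over glass, times 100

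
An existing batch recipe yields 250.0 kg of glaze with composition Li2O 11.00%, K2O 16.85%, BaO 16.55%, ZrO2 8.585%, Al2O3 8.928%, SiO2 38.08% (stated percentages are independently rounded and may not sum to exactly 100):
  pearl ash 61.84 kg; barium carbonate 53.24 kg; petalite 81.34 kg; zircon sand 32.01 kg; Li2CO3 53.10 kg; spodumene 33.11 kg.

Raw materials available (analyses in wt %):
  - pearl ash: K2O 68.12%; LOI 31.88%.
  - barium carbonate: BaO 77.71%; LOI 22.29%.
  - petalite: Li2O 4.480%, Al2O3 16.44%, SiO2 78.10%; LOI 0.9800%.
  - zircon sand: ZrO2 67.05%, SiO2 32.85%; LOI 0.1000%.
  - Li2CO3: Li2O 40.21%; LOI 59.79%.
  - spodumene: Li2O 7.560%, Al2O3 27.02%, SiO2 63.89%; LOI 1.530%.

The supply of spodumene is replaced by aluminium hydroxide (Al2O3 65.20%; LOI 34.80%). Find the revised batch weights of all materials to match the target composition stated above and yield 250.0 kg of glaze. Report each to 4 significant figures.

Values along the way are displayed (rounded to four significant digits) across the worked steps. Each numeric step runs at exact precision in every operation — a single rounding produces each reported number; the derived quantities, which include glass mass, totals, the six compositions, LOI, the yield, are computed in exact precision, as given in problem or answer, using the weight values at 250.0 kg of glass.
Oxide-by-oxide targets in 250.0 kg glaze:
  Li2O: 11.00% × 250.0 = 27.50 kg
  K2O: 16.85% × 250.0 = 42.12 kg
  BaO: 16.55% × 250.0 = 41.38 kg
  ZrO2: 8.585% × 250.0 = 21.46 kg
  Al2O3: 8.928% × 250.0 = 22.32 kg
  SiO2: 38.08% × 250.0 = 95.20 kg
A balance pass over the oxides, from the weights as reported, per the basis as stated (delivered sums recover each target within answer rounding):
  Li2O: 108.4·0.04480 + 56.31·0.4021 = 27.50 kg (target 27.50 kg)
  K2O: 61.84·0.6812 = 42.13 kg (target 42.12 kg)
  BaO: 53.24·0.7771 = 41.37 kg (target 41.38 kg)
  ZrO2: 32.01·0.6705 = 21.46 kg (target 21.46 kg)
  Al2O3: 108.4·0.1644 + 6.892·0.6520 = 22.31 kg (target 22.32 kg)
  SiO2: 108.4·0.7810 + 32.01·0.3285 = 95.18 kg (target 95.20 kg)
Glass-mass closure: batch total minus LOI = 249.9 kg (summing oxide targets gives 250.0 kg; stated basis 250.0 kg — any gap is answer rounding).
Summing the batch: Σ batch = 318.7 kg; loss to ignition Σ batch·LOI = 68.74 kg; glass ÷ batch gives a yield of 78.43%.

Revised batch per 250.0 kg glaze:
  pearl ash: 61.84 kg
  barium carbonate: 53.24 kg
  petalite: 108.4 kg
  zircon sand: 32.01 kg
  Li2CO3: 56.31 kg
  aluminium hydroxide: 6.892 kg
Total batch = 318.7 kg; LOI loss = 68.74 kg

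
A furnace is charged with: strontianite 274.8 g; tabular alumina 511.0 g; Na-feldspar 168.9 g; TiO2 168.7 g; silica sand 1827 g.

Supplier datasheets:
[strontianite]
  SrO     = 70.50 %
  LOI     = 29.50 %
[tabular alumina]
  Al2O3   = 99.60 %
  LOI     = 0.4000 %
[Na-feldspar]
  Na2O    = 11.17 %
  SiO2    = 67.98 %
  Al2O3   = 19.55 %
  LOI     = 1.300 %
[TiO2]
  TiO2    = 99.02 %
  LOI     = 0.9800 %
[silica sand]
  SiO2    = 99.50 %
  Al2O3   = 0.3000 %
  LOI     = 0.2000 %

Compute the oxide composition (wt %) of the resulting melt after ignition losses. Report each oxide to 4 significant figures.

Rounding to four significant figures extends to each in-between result as printed; all arithmetic maintains exact precision from first step to last. Exactly one rounding lands on each reported figure. All derived quantities (net glass mass, the yield, LOI, totals, the five compositions) are rebuilt starting from the weights for 2860 g of glass in exact precision exactly as printed in either problem or answer.
Delivered oxide masses:
  Na2O: 168.9·0.1117 = 18.87 g
  SiO2: 168.9·0.6798 + 1827·0.9950 = 1933 g
  SrO: 274.8·0.7050 = 193.7 g
  Al2O3: 511.0·0.9960 + 168.9·0.1955 + 1827·0.003000 = 547.5 g
  TiO2: 168.7·0.9902 = 167.0 g
LOI: 274.8·0.2950 + 511.0·0.004000 + 168.9·0.01300 + 168.7·0.009800 + 1827·0.002000 = 90.61 g
batch − LOI leaves glass = 2950 − 90.61 = 2860 g (matching Σ of the oxides)
wt % = 100 × oxide mass / glass mass

Glass mass = 2860 g (batch 2950 − LOI 90.61).
Composition: Na2O 0.6597%, SiO2 67.58%, SrO 6.774%, Al2O3 19.14%, TiO2 5.841%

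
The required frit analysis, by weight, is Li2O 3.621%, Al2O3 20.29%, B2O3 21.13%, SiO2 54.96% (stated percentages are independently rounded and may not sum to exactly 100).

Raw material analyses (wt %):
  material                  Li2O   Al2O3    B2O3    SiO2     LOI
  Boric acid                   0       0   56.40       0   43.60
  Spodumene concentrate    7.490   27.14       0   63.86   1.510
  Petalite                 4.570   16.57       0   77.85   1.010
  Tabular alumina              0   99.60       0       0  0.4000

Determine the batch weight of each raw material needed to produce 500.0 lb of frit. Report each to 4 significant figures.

Working values are displayed, rounded to 4 significant figures, alongside each step — full precision is maintained at all times. Every reported value sees exactly one rounding. All derived quantities, including net glass mass, four oxide percentages, the totals, the yield, ignition loss, are carried starting from the weights per 500.0 lb of glass at exact precision, as they appear in the problem or answer text.
Per-oxide target masses for 500.0 lb frit:
  Li2O: 3.621% × 500.0 = 18.10 lb
  Al2O3: 20.29% × 500.0 = 101.4 lb
  B2O3: 21.13% × 500.0 = 105.6 lb
  SiO2: 54.96% × 500.0 = 274.8 lb
A balance pass over the oxides, with the batch weights as given, under the basis named above (target by target, the sums agree given rounding of the digits):
  Li2O: 52.75·0.07490 + 309.7·0.04570 = 18.10 lb (target 18.10 lb)
  Al2O3: 52.75·0.2714 + 309.7·0.1657 + 35.96·0.9960 = 101.4 lb (target 101.4 lb)
  B2O3: 187.3·0.5640 = 105.6 lb (target 105.6 lb)
  SiO2: 52.75·0.6386 + 309.7·0.7785 = 274.8 lb (target 274.8 lb)
Glass-mass bookkeeping: total charge less LOI = 500.0 lb (oxide target masses add up to 500.0 lb; the stated basis being 500.0 lb — deltas are rounding alone).
Total batch = Σ batch = 585.7 lb; LOI removed, Σ of batch·LOI: 85.73 lb; yield: glass divided by total = 85.36%.

Batch per 500.0 lb frit:
  Boric acid: 187.3 lb
  Spodumene concentrate: 52.75 lb
  Petalite: 309.7 lb
  Tabular alumina: 35.96 lb
Total batch = 585.7 lb; LOI loss = 85.73 lb; yield = 85.36%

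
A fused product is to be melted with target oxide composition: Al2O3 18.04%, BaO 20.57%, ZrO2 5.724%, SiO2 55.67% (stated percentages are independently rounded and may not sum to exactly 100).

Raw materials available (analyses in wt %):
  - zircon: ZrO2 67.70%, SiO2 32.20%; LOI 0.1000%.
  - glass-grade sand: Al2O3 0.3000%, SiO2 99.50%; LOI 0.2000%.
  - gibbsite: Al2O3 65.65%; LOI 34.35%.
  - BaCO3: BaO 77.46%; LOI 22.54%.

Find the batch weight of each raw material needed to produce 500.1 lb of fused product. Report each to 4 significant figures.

Batch per 500.1 lb fused product:
  zircon: 42.28 lb
  glass-grade sand: 266.1 lb
  gibbsite: 136.2 lb
  BaCO3: 132.8 lb
Total batch = 577.4 lb; LOI loss = 77.29 lb; yield = 86.61%

The whole derivation maintains full precision at all times. The intermediate values appear with 4-significant-digit rounding when written out; a single rounding yields every reported figure. The derived quantities (ignition loss, the four compositions, the totals, glass mass, the yield) are rebuilt from the batch weights for 500.1 lb of glass at full precision, as they appear in problem or answer.
Per-oxide target masses for 500.1 lb fused product:
  Al2O3: 18.04% × 500.1 = 90.22 lb
  BaO: 20.57% × 500.1 = 102.9 lb
  ZrO2: 5.724% × 500.1 = 28.63 lb
  SiO2: 55.67% × 500.1 = 278.4 lb
Sums-versus-targets review working from each reported weight, at the basis given (summed amounts equal target values modulo rounding of the values):
  Al2O3: 266.1·0.003000 + 136.2·0.6565 = 90.21 lb (target 90.22 lb)
  BaO: 132.8·0.7746 = 102.9 lb (target 102.9 lb)
  ZrO2: 42.28·0.6770 = 28.62 lb (target 28.63 lb)
  SiO2: 42.28·0.3220 + 266.1·0.9950 = 278.4 lb (target 278.4 lb)
Glass-mass bookkeeping: batch Σ − ignition loss = 500.1 lb (oxide target masses add up to 500.1 lb; the stated basis being 500.1 lb — differing by rounding only).
Summing the batch: Σ batch = 577.4 lb; the LOI term Σ batch·LOI equals 77.29 lb; as yield: glass ÷ batch → 86.61%.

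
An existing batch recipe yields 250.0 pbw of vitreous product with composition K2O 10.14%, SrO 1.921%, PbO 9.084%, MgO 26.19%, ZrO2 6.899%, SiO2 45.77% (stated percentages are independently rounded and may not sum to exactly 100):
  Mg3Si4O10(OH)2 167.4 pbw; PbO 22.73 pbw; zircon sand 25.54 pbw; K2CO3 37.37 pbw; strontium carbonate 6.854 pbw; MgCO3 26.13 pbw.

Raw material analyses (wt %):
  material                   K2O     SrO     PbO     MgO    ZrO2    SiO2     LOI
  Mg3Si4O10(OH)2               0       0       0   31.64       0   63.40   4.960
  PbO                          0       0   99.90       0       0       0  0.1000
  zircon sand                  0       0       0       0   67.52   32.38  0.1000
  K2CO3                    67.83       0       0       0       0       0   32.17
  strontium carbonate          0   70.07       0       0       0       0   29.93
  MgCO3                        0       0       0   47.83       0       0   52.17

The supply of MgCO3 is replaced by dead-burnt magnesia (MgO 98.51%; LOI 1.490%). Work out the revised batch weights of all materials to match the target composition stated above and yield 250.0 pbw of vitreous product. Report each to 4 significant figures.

Each numeric step holds exact precision in all steps — values along the way are printed, rounded to 4 significant figures, alongside each step — exactly one rounding goes into every reported number; all derived quantities are computed from the weighed amounts per 250.0 pbw of glass at full precision (yield, ignition loss, glass mass, the totals, the six compositions), as they appear in question or answer.
Target masses of each oxide per 250.0 pbw vitreous product:
  K2O: 10.14% × 250.0 = 25.35 pbw
  SrO: 1.921% × 250.0 = 4.802 pbw
  PbO: 9.084% × 250.0 = 22.71 pbw
  MgO: 26.19% × 250.0 = 65.47 pbw
  ZrO2: 6.899% × 250.0 = 17.25 pbw
  SiO2: 45.77% × 250.0 = 114.4 pbw
Per-oxide balance check working from each reported weight, against the basis in use (delivered sums recover each target modulo rounding of the values):
  K2O: 37.37·0.6783 = 25.35 pbw (target 25.35 pbw)
  SrO: 6.854·0.7007 = 4.803 pbw (target 4.802 pbw)
  PbO: 22.73·0.9990 = 22.71 pbw (target 22.71 pbw)
  MgO: 167.4·0.3164 + 12.69·0.9851 = 65.47 pbw (target 65.47 pbw)
  ZrO2: 25.54·0.6752 = 17.24 pbw (target 17.25 pbw)
  SiO2: 167.4·0.6340 + 25.54·0.3238 = 114.4 pbw (target 114.4 pbw)
Glass-mass bookkeeping: the batch minus its LOI: 250.0 pbw (the targets, summed, come to 250.0 pbw; stated basis 250.0 pbw — rounding explains the deltas).
Batch total: Σ batch = 272.6 pbw; Σ batch·LOI gives LOI loss = 22.61 pbw; yield: glass divided by total = 91.70%.

Revised batch per 250.0 pbw vitreous product:
  Mg3Si4O10(OH)2: 167.4 pbw
  PbO: 22.73 pbw
  zircon sand: 25.54 pbw
  K2CO3: 37.37 pbw
  strontium carbonate: 6.854 pbw
  dead-burnt magnesia: 12.69 pbw
Total batch = 272.6 pbw; LOI loss = 22.61 pbw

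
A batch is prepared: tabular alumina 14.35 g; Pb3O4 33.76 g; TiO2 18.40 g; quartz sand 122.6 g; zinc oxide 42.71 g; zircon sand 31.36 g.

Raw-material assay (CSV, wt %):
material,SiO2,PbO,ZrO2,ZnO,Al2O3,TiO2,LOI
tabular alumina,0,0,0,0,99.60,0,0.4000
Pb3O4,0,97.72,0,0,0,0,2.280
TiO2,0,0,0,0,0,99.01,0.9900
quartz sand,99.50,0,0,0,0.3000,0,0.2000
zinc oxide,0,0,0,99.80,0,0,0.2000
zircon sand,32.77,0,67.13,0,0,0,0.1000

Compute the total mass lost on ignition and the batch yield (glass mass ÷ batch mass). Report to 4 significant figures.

All internal work carries full float precision throughout; values along the way appear with 4-significant-digit rounding as written. Every reported value includes exactly one rounding — the derived quantities are re-derived using the weight values for 261.8 g of glass in full precision (the yield, LOI, the six compositions, net glass mass, totals), precisely as stated by the problem or answer text.
LOI of each material in turn:
  tabular alumina: 14.35 × 0.004000 = 0.05740 g
  Pb3O4: 33.76 × 0.02280 = 0.7697 g
  TiO2: 18.40 × 0.009900 = 0.1822 g
  quartz sand: 122.6 × 0.002000 = 0.2452 g
  zinc oxide: 42.71 × 0.002000 = 0.08542 g
  zircon sand: 31.36 × 0.001000 = 0.03136 g
Total LOI = 1.371 g
Glass = batch − LOI = 263.2 − 1.371 = 261.8 g

LOI loss = 1.371 g; glass = 261.8 g; yield = 99.48%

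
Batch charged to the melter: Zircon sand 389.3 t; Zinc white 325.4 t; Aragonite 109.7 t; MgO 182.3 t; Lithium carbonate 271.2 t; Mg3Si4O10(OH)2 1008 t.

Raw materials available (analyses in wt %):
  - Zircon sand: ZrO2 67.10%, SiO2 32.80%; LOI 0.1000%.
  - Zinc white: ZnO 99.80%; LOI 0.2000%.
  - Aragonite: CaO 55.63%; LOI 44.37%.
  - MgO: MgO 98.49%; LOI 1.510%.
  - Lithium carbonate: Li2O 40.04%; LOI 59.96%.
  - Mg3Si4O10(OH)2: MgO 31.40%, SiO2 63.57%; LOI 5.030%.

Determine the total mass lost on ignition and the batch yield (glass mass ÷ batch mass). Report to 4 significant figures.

Values along the way are displayed rounded to four significant figures across the worked steps; all internal work maintains full precision in every operation; each reported result undergoes a single rounding. All derived quantities, which include six oxide percentages, totals, net glass mass, yield, ignition loss, are computed at full float precision, exactly as shown in the problem or the answer, using the weight values for 2020 t of glass.
Ignition loss by material:
  Zircon sand: 389.3 × 0.001000 = 0.3893 t
  Zinc white: 325.4 × 0.002000 = 0.6508 t
  Aragonite: 109.7 × 0.4437 = 48.67 t
  MgO: 182.3 × 0.01510 = 2.753 t
  Lithium carbonate: 271.2 × 0.5996 = 162.6 t
  Mg3Si4O10(OH)2: 1008 × 0.05030 = 50.70 t
Total LOI = 265.8 t
Glass = batch − LOI = 2286 − 265.8 = 2020 t

LOI loss = 265.8 t; glass = 2020 t; yield = 88.37%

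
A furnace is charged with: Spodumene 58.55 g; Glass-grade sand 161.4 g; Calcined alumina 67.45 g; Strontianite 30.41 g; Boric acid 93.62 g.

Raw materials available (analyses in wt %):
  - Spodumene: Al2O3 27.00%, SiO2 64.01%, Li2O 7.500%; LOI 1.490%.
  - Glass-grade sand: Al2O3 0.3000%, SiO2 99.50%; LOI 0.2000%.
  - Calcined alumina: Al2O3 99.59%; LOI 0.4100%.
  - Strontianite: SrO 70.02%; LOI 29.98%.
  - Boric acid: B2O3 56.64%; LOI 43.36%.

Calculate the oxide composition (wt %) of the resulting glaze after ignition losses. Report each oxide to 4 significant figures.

Glass mass = 360.2 g (batch 411.4 − LOI 51.18).
Composition: Al2O3 23.17%, B2O3 14.72%, SrO 5.911%, SiO2 54.98%, Li2O 1.219%

Values along the way are printed (rounded to four significant figures) in the printout — each numeric step holds full float precision in every operation — exactly one rounding lands on each reported number. The derived quantities are carried at full float precision (totals, the yield, ignition loss, net glass mass, five oxide percentages) from the weighed amounts at 360.2 g of glass, as given in question or answer.
Oxide-by-oxide delivered mass:
  Al2O3: 58.55·0.2700 + 161.4·0.003000 + 67.45·0.9959 = 83.47 g
  B2O3: 93.62·0.5664 = 53.03 g
  SrO: 30.41·0.7002 = 21.29 g
  SiO2: 58.55·0.6401 + 161.4·0.9950 = 198.1 g
  Li2O: 58.55·0.07500 = 4.391 g
LOI: 58.55·0.01490 + 161.4·0.002000 + 67.45·0.004100 + 30.41·0.2998 + 93.62·0.4336 = 51.18 g
Net of LOI, the glass mass = 411.4 − 51.18 = 360.2 g (the oxide masses sum to this)
wt % = 100 × oxide mass / glass mass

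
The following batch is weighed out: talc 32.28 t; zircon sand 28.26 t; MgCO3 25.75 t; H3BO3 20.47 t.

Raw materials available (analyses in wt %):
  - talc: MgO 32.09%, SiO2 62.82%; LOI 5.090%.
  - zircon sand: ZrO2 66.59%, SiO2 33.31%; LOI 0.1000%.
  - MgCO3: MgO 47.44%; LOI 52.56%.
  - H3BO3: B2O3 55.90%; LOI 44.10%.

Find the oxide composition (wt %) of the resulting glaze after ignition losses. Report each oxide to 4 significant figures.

Glass mass = 82.53 t (batch 106.8 − LOI 24.23).
Composition: MgO 27.35%, ZrO2 22.80%, SiO2 35.98%, B2O3 13.87%

Exact precision is held throughout; in-progress results are shown with 4-significant-figure rounding alongside each step. Every reported result carries a single rounding; all derived quantities are recomputed starting from the weights at 82.53 t of glass in full float precision (net glass mass, totals, the yield, the four compositions, ignition loss) precisely as stated by the problem or the answer.
Mass of each oxide from the mix:
  MgO: 32.28·0.3209 + 25.75·0.4744 = 22.57 t
  ZrO2: 28.26·0.6659 = 18.82 t
  SiO2: 32.28·0.6282 + 28.26·0.3331 = 29.69 t
  B2O3: 20.47·0.5590 = 11.44 t
LOI: 32.28·0.05090 + 28.26·0.001000 + 25.75·0.5256 + 20.47·0.4410 = 24.23 t
The glass mass, total less LOI, = 106.8 − 24.23 = 82.53 t (matching Σ of the oxides)
oxide / glass × 100 gives the wt %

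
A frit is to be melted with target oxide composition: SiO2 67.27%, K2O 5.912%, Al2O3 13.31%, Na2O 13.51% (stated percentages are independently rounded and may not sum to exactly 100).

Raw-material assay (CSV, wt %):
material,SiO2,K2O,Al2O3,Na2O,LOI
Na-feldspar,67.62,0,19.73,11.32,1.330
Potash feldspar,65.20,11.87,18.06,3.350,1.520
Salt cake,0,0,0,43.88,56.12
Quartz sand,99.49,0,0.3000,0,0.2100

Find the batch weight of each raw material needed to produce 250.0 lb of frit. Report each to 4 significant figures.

The whole derivation holds exact precision at all times; the intermediate values appear rounded to 4 significant figures; every reported result takes exactly one rounding; the derived quantities (the yield, totals, four oxide percentages, ignition loss, glass mass) are rebuilt in full precision from the weighed amounts on 250.0 lb of glass, as quoted within the problem or answer text.
The oxide mass targets at 250.0 lb frit:
  SiO2: 67.27% × 250.0 = 168.2 lb
  K2O: 5.912% × 250.0 = 14.78 lb
  Al2O3: 13.31% × 250.0 = 33.28 lb
  Na2O: 13.51% × 250.0 = 33.78 lb
Checking each oxide sum with the batch weights as given, at the basis given (each sum matches its target mass exact up to rounding of places):
  SiO2: 53.90·0.6762 + 124.5·0.6520 + 50.80·0.9949 = 168.2 lb (target 168.2 lb)
  K2O: 124.5·0.1187 = 14.78 lb (target 14.78 lb)
  Al2O3: 53.90·0.1973 + 124.5·0.1806 + 50.80·0.003000 = 33.27 lb (target 33.28 lb)
  Na2O: 53.90·0.1132 + 124.5·0.03350 + 53.56·0.4388 = 33.77 lb (target 33.78 lb)
Glass-mass bookkeeping: the batch minus its LOI: 250.0 lb (the targets, summed, come to 250.0 lb; against the stated basis, 250.0 lb — any gap is answer rounding).
Summing the batch: Σ batch = 282.8 lb; LOI loss = Σ batch·LOI = 32.77 lb; as yield: glass ÷ batch → 88.41%.

Batch per 250.0 lb frit:
  Na-feldspar: 53.90 lb
  Potash feldspar: 124.5 lb
  Salt cake: 53.56 lb
  Quartz sand: 50.80 lb
Total batch = 282.8 lb; LOI loss = 32.77 lb; yield = 88.41%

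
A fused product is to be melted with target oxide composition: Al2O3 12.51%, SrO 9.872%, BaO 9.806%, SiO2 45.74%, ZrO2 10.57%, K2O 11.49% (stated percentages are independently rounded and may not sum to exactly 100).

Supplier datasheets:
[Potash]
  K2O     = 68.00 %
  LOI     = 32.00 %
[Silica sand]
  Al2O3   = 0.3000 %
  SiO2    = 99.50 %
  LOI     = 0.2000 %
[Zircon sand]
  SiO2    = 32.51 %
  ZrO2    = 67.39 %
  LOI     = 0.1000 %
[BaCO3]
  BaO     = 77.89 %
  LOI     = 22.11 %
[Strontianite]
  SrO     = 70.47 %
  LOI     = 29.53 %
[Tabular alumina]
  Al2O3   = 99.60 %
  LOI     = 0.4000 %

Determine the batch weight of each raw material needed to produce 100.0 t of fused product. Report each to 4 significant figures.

Batch per 100.0 t fused product:
  Potash: 16.90 t
  Silica sand: 40.85 t
  Zircon sand: 15.68 t
  BaCO3: 12.59 t
  Strontianite: 14.01 t
  Tabular alumina: 12.44 t
Total batch = 112.5 t; LOI loss = 12.48 t; yield = 88.91%

Full precision is carried at every stage — rounding to 4 significant figures governs every working value as shown; each reported number is rounded once only — derived quantities are carried in full float precision (totals, LOI, six oxide percentages, net glass mass, yield) using the weight values on 100.0 t of glass, as they appear in the question or the answer.
Target masses of each oxide per 100.0 t fused product:
  Al2O3: 12.51% × 100.0 = 12.51 t
  SrO: 9.872% × 100.0 = 9.872 t
  BaO: 9.806% × 100.0 = 9.806 t
  SiO2: 45.74% × 100.0 = 45.74 t
  ZrO2: 10.57% × 100.0 = 10.57 t
  K2O: 11.49% × 100.0 = 11.49 t
Mass-balance tally per oxide on the weights just shown, per the basis as stated (oxide sums agree with the targets exact up to rounding of places):
  Al2O3: 40.85·0.003000 + 12.44·0.9960 = 12.51 t (target 12.51 t)
  SrO: 14.01·0.7047 = 9.873 t (target 9.872 t)
  BaO: 12.59·0.7789 = 9.806 t (target 9.806 t)
  SiO2: 40.85·0.9950 + 15.68·0.3251 = 45.74 t (target 45.74 t)
  ZrO2: 15.68·0.6739 = 10.57 t (target 10.57 t)
  K2O: 16.90·0.6800 = 11.49 t (target 11.49 t)
Auditing the glass mass value: net batch after ignition = 99.99 t (per-oxide target masses sum to 99.99 t; against the stated basis, 100.0 t — deltas are rounding alone).
Whole-batch sum: Σ batch = 112.5 t; loss to ignition Σ batch·LOI = 12.48 t; as yield: glass ÷ batch → 88.91%.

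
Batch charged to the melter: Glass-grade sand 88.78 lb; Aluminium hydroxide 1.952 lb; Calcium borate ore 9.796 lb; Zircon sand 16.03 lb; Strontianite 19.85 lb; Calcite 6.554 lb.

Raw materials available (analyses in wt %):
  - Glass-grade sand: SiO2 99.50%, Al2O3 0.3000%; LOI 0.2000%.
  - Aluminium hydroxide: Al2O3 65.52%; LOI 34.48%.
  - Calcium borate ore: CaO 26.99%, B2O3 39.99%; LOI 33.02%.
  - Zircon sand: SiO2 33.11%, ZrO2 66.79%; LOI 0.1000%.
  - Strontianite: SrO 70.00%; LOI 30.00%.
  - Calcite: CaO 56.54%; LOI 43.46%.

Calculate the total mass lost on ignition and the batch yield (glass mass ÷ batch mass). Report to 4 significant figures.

LOI loss = 12.90 lb; glass = 130.1 lb; yield = 90.97%

All internal work carries exact precision at all times. Values along the way are displayed, with 4-significant-digit rounding, across the worked steps — every reported figure takes exactly one rounding — all derived quantities, including the yield, the six compositions, totals, LOI, net glass mass, are computed from the weighed amounts on 130.1 lb of glass at exact precision exactly as printed in question or answer.
Loss on ignition, line by line:
  Glass-grade sand: 88.78 × 0.002000 = 0.1776 lb
  Aluminium hydroxide: 1.952 × 0.3448 = 0.6730 lb
  Calcium borate ore: 9.796 × 0.3302 = 3.235 lb
  Zircon sand: 16.03 × 0.001000 = 0.01603 lb
  Strontianite: 19.85 × 0.3000 = 5.955 lb
  Calcite: 6.554 × 0.4346 = 2.848 lb
Total LOI = 12.90 lb
Glass = batch − LOI = 143.0 − 12.90 = 130.1 lb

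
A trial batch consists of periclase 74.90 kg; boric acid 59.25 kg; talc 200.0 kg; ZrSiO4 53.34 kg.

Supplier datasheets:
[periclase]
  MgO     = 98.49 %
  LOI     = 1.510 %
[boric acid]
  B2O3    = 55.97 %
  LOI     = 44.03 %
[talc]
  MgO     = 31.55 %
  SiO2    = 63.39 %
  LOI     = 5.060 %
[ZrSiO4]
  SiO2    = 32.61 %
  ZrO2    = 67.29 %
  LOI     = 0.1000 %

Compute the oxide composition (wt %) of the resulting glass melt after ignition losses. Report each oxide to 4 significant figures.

All internal work keeps full precision at each step; values along the way appear rounded to four significant digits as written; every reported value is rounded only once — derived quantities are recomputed starting from the weights at 350.1 kg of glass at full precision (totals, the yield, net glass mass, the four compositions, LOI) as set out in either problem or answer.
Mass of each oxide from the mix:
  MgO: 74.90·0.9849 + 200.0·0.3155 = 136.9 kg
  B2O3: 59.25·0.5597 = 33.16 kg
  SiO2: 200.0·0.6339 + 53.34·0.3261 = 144.2 kg
  ZrO2: 53.34·0.6729 = 35.89 kg
LOI: 74.90·0.01510 + 59.25·0.4403 + 200.0·0.05060 + 53.34·0.001000 = 37.39 kg
Glass mass = batch − LOI = 387.5 − 37.39 = 350.1 kg (= the summed oxide contributions)
each oxide over glass, ×100, is wt %

Glass mass = 350.1 kg (batch 387.5 − LOI 37.39).
Composition: MgO 39.09%, B2O3 9.472%, SiO2 41.18%, ZrO2 10.25%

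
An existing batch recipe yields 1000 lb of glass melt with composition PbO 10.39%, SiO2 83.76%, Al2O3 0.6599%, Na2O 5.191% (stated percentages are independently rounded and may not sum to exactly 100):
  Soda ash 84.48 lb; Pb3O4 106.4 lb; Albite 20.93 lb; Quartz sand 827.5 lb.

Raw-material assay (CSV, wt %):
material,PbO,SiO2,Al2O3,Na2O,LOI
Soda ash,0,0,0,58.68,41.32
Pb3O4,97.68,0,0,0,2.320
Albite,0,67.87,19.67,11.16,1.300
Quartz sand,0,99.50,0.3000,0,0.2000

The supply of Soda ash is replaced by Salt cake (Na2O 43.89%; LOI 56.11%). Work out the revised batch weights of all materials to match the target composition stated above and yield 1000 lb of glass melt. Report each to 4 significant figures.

Revised batch per 1000 lb glass melt:
  Salt cake: 113.0 lb
  Pb3O4: 106.4 lb
  Albite: 20.93 lb
  Quartz sand: 827.5 lb
Total batch = 1068 lb; LOI loss = 67.80 lb

All arithmetic runs at full precision throughout — in-progress results are displayed with 4-significant-figure rounding alongside each step; each reported figure undergoes a single rounding. Derived quantities (glass mass, the yield, LOI, the four compositions, totals) are carried at full float precision from the weighed amounts per 1000 lb of glass, as given in either problem or answer.
Oxide-by-oxide targets in 1000 lb glass melt:
  PbO: 10.39% × 1000 = 103.9 lb
  SiO2: 83.76% × 1000 = 837.6 lb
  Al2O3: 0.6599% × 1000 = 6.599 lb
  Na2O: 5.191% × 1000 = 51.91 lb
Sums-versus-targets review working from each reported weight, against the basis in use (oxide sums agree with the targets inside rounding margins):
  PbO: 106.4·0.9768 = 103.9 lb (target 103.9 lb)
  SiO2: 20.93·0.6787 + 827.5·0.9950 = 837.6 lb (target 837.6 lb)
  Al2O3: 20.93·0.1967 + 827.5·0.003000 = 6.599 lb (target 6.599 lb)
  Na2O: 113.0·0.4389 + 20.93·0.1116 = 51.93 lb (target 51.91 lb)
Glass-mass closure: batch total minus LOI = 1000 lb (targets for the oxides total 1000 lb; stated basis 1000 lb — any gap is answer rounding).
Total batch = Σ batch = 1068 lb; Σ batch·LOI gives LOI loss = 67.80 lb; yield = glass ÷ total batch = 93.65%.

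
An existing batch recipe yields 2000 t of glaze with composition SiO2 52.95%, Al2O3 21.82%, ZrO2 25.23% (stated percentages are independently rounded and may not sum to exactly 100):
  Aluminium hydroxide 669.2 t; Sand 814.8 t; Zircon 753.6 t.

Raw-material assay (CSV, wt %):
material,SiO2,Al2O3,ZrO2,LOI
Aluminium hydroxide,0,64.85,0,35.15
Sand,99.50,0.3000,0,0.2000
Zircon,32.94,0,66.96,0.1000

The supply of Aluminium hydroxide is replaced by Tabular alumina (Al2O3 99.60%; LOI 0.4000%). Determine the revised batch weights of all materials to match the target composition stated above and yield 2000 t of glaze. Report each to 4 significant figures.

Each numeric step carries exact precision all the way through; working values are printed (rounded to 4 significant digits) as written; each reported value receives exactly one rounding. Derived quantities (three oxide percentages, LOI, the totals, yield, glass mass) are re-derived at exact precision from the weighed amounts on 2000 t of glass, precisely as stated by the question or the answer.
Target masses of each oxide per 2000 t glaze:
  SiO2: 52.95% × 2000 = 1059 t
  Al2O3: 21.82% × 2000 = 436.4 t
  ZrO2: 25.23% × 2000 = 504.6 t
Oxide-by-oxide audit from the weights as reported, versus the basis set out (sum by sum, the targets are met net of answer rounding effects):
  SiO2: 814.8·0.9950 + 753.6·0.3294 = 1059 t (target 1059 t)
  Al2O3: 435.7·0.9960 + 814.8·0.003000 = 436.4 t (target 436.4 t)
  ZrO2: 753.6·0.6696 = 504.6 t (target 504.6 t)
Mass balance on the glass: Σ batch − LOI loss = 2000 t (the targets, summed, come to 2000 t; stated basis 2000 t — deltas are rounding alone).
Total batch = Σ batch = 2004 t; LOI removed, Σ of batch·LOI: 4.126 t; the yield ratio, glass ÷ batch: 99.79%.

Revised batch per 2000 t glaze:
  Tabular alumina: 435.7 t
  Sand: 814.8 t
  Zircon: 753.6 t
Total batch = 2004 t; LOI loss = 4.126 t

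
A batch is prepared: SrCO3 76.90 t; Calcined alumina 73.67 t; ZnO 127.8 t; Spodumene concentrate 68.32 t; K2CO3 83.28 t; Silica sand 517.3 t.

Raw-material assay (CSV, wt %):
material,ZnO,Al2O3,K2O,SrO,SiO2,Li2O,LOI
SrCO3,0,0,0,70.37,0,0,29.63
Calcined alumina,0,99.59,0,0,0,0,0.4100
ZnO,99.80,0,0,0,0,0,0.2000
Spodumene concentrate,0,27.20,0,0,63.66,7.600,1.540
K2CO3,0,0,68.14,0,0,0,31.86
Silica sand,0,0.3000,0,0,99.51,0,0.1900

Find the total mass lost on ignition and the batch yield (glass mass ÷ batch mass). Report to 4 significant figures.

Full precision is carried at all times. Intermediates appear rounded to 4 significant digits at each printed step; every reported result receives exactly one rounding; the derived quantities, including glass mass, ignition loss, totals, the six compositions, the yield, are recomputed from the batch weights per 895.4 t of glass in full precision, as they appear in the problem or the answer.
Per-material ignition loss:
  SrCO3: 76.90 × 0.2963 = 22.79 t
  Calcined alumina: 73.67 × 0.004100 = 0.3020 t
  ZnO: 127.8 × 0.002000 = 0.2556 t
  Spodumene concentrate: 68.32 × 0.01540 = 1.052 t
  K2CO3: 83.28 × 0.3186 = 26.53 t
  Silica sand: 517.3 × 0.001900 = 0.9829 t
Total LOI = 51.91 t
Glass = batch − LOI = 947.3 − 51.91 = 895.4 t

LOI loss = 51.91 t; glass = 895.4 t; yield = 94.52%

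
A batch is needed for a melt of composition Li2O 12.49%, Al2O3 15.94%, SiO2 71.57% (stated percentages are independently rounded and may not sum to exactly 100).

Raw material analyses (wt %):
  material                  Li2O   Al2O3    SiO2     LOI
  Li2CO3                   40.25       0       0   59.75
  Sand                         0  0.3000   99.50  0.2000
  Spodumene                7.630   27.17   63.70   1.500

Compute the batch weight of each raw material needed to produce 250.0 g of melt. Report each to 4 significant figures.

Mid-chain values appear, rounded to four significant figures, within the worked lines. Full float precision is carried from first step to last; every reported number receives exactly one rounding — the derived quantities (ignition loss, totals, three oxide percentages, net glass mass, the yield) are re-derived at full float precision from the batch weights at 250.0 g of glass, as quoted within either problem or answer.
Oxide-by-oxide targets in 250.0 g melt:
  Li2O: 12.49% × 250.0 = 31.22 g
  Al2O3: 15.94% × 250.0 = 39.85 g
  SiO2: 71.57% × 250.0 = 178.9 g
Checking each oxide sum per the reported batch figures, at the basis given (target by target, the sums agree modulo rounding of the values):
  Li2O: 49.96·0.4025 + 145.7·0.07630 = 31.23 g (target 31.22 g)
  Al2O3: 86.54·0.003000 + 145.7·0.2717 = 39.85 g (target 39.85 g)
  SiO2: 86.54·0.9950 + 145.7·0.6370 = 178.9 g (target 178.9 g)
The glass-mass cross-check: Σ batch − LOI loss = 250.0 g (the Σ of target masses is 250.0 g; the stated basis being 250.0 g — rounding explains the deltas).
Batch total: Σ batch = 282.2 g; ignition loss, Σ(batch × LOI) = 32.21 g; the yield ratio, glass ÷ batch: 88.59%.

Batch per 250.0 g melt:
  Li2CO3: 49.96 g
  Sand: 86.54 g
  Spodumene: 145.7 g
Total batch = 282.2 g; LOI loss = 32.21 g; yield = 88.59%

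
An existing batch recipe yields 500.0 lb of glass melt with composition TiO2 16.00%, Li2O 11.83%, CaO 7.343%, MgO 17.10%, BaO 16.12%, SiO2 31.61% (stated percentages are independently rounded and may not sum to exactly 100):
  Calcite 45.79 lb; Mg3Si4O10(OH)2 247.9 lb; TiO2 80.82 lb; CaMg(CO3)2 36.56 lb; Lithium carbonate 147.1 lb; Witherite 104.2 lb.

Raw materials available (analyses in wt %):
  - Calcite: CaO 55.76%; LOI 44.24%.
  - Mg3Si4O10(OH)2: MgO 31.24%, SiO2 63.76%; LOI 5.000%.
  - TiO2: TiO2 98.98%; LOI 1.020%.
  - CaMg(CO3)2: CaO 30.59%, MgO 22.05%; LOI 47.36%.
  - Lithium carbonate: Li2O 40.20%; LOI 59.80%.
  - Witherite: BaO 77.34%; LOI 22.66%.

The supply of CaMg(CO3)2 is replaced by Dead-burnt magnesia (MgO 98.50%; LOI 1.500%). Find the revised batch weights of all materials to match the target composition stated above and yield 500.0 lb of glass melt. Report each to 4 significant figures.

All internal work maintains full float precision throughout. The intermediate values are shown rounded to 4 significant digits between the steps — every reported number is rounded once only; the derived quantities (LOI, the six compositions, glass mass, totals, yield) are recomputed starting from the weights per 500.0 lb of glass at full float precision, exactly as printed in either problem or answer.
Target masses of each oxide per 500.0 lb glass melt:
  TiO2: 16.00% × 500.0 = 80.00 lb
  Li2O: 11.83% × 500.0 = 59.15 lb
  CaO: 7.343% × 500.0 = 36.72 lb
  MgO: 17.10% × 500.0 = 85.50 lb
  BaO: 16.12% × 500.0 = 80.60 lb
  SiO2: 31.61% × 500.0 = 158.0 lb
Mass-balance tally per oxide on the weights just shown, for the quoted basis mass (sums match the target masses exact up to rounding of places):
  TiO2: 80.82·0.9898 = 80.00 lb (target 80.00 lb)
  Li2O: 147.1·0.4020 = 59.13 lb (target 59.15 lb)
  CaO: 65.84·0.5576 = 36.71 lb (target 36.72 lb)
  MgO: 247.9·0.3124 + 8.184·0.9850 = 85.51 lb (target 85.50 lb)
  BaO: 104.2·0.7734 = 80.59 lb (target 80.60 lb)
  SiO2: 247.9·0.6376 = 158.1 lb (target 158.0 lb)
Glass-mass closure: batch total minus LOI = 500.0 lb (the targets, summed, come to 500.0 lb; stated basis 500.0 lb — gaps are rounding artifacts).
Batch total: Σ batch = 654.0 lb; LOI removed, Σ of batch·LOI: 154.0 lb; yield = glass ÷ total batch = 76.45%.

Revised batch per 500.0 lb glass melt:
  Calcite: 65.84 lb
  Mg3Si4O10(OH)2: 247.9 lb
  TiO2: 80.82 lb
  Dead-burnt magnesia: 8.184 lb
  Lithium carbonate: 147.1 lb
  Witherite: 104.2 lb
Total batch = 654.0 lb; LOI loss = 154.0 lb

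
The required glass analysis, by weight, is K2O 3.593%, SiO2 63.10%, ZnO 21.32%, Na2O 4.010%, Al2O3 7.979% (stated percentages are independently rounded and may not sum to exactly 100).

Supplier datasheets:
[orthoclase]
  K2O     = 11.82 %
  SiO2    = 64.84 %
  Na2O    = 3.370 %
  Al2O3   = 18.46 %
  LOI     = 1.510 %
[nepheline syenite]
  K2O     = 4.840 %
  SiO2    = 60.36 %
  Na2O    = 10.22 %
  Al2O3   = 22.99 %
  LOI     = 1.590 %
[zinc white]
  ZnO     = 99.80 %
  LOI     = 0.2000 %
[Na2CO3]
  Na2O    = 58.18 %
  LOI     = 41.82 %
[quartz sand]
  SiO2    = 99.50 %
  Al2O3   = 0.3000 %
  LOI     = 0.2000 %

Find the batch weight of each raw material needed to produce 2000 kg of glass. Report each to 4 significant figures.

Batch per 2000 kg glass:
  orthoclase: 488.5 kg
  nepheline syenite: 291.8 kg
  zinc white: 427.3 kg
  Na2CO3: 58.29 kg
  quartz sand: 773.0 kg
Total batch = 2039 kg; LOI loss = 38.79 kg; yield = 98.10%

The working math runs at full precision at each step. Mid-chain values are printed, with 4-significant-digit rounding, within the worked lines — every reported value is rounded only once — derived quantities (glass mass, ignition loss, the yield, five oxide percentages, totals) are carried using the weight values for 2000 kg of glass in full precision precisely as stated by the problem or answer text.
The oxide mass targets at 2000 kg glass:
  K2O: 3.593% × 2000 = 71.86 kg
  SiO2: 63.10% × 2000 = 1262 kg
  ZnO: 21.32% × 2000 = 426.4 kg
  Na2O: 4.010% × 2000 = 80.20 kg
  Al2O3: 7.979% × 2000 = 159.6 kg
Sums-versus-targets review applying the batch weights above, for the quoted basis mass (sum by sum, the targets are met within answer rounding):
  K2O: 488.5·0.1182 + 291.8·0.04840 = 71.86 kg (target 71.86 kg)
  SiO2: 488.5·0.6484 + 291.8·0.6036 + 773.0·0.9950 = 1262 kg (target 1262 kg)
  ZnO: 427.3·0.9980 = 426.4 kg (target 426.4 kg)
  Na2O: 488.5·0.03370 + 291.8·0.1022 + 58.29·0.5818 = 80.20 kg (target 80.20 kg)
  Al2O3: 488.5·0.1846 + 291.8·0.2299 + 773.0·0.003000 = 159.6 kg (target 159.6 kg)
Consistency of the glass mass: total charge less LOI = 2000 kg (the targets, summed, come to 2000 kg; with the basis standing at 2000 kg — rounding explains the deltas).
Summing the batch: Σ batch = 2039 kg; LOI removed, Σ of batch·LOI: 38.79 kg; the yield ratio, glass ÷ batch: 98.10%.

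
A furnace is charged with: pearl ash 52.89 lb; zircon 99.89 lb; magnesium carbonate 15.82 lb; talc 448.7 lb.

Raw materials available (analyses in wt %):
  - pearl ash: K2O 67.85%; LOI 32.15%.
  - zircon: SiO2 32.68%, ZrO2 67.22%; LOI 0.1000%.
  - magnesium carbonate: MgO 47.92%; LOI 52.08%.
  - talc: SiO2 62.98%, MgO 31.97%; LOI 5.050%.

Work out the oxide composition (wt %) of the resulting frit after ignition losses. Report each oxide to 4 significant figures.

Glass mass = 569.3 lb (batch 617.3 − LOI 48.00).
Composition: K2O 6.304%, SiO2 55.37%, MgO 26.53%, ZrO2 11.79%

Intermediates are shown rounded to 4 significant digits as written — every computation holds full precision at every stage; a single rounding produces every reported figure — derived quantities (the yield, net glass mass, the four compositions, the totals, LOI) are rebuilt using the weight values at 569.3 lb of glass at full float precision as they appear in either problem or answer.
Oxide-by-oxide delivered mass:
  K2O: 52.89·0.6785 = 35.89 lb
  SiO2: 99.89·0.3268 + 448.7·0.6298 = 315.2 lb
  MgO: 15.82·0.4792 + 448.7·0.3197 = 151.0 lb
  ZrO2: 99.89·0.6722 = 67.15 lb
LOI: 52.89·0.3215 + 99.89·0.001000 + 15.82·0.5208 + 448.7·0.05050 = 48.00 lb
Net of LOI, the glass mass = 617.3 − 48.00 = 569.3 lb (consistent with Σ oxide mass)
wt % = oxide mass / glass mass × 100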